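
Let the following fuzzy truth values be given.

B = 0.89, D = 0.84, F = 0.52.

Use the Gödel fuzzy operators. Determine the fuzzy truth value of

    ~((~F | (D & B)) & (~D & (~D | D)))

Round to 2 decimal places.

0.84

~F = 1 − 0.52 = 0.48
D & B = min(a, b) on (0.84, 0.89) = 0.84
~F | (D & B) = max(a, b) on (0.48, 0.84) = 0.84
~D = 1 − 0.84 = 0.16
~D = 1 − 0.84 = 0.16
~D | D = max(a, b) on (0.16, 0.84) = 0.84
~D & (~D | D) = min(a, b) on (0.16, 0.84) = 0.16
(~F | (D & B)) & (~D & (~D | D)) = min(a, b) on (0.84, 0.16) = 0.16
~((~F | (D & B)) & (~D & (~D | D))) = 1 − 0.16 = 0.84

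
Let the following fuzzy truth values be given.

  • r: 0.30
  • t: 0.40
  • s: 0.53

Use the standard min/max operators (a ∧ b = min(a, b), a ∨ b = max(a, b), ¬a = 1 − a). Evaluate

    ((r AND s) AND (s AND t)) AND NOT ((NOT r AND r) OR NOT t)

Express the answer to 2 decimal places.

0.30

r AND s = min(a, b) on (0.30, 0.53) = 0.30
s AND t = min(a, b) on (0.53, 0.40) = 0.40
(r AND s) AND (s AND t) = min(a, b) on (0.30, 0.40) = 0.30
NOT r = 1 − 0.30 = 0.70
NOT r AND r = min(a, b) on (0.70, 0.30) = 0.30
NOT t = 1 − 0.40 = 0.60
(NOT r AND r) OR NOT t = max(a, b) on (0.30, 0.60) = 0.60
NOT ((NOT r AND r) OR NOT t) = 1 − 0.60 = 0.40
((r AND s) AND (s AND t)) AND NOT ((NOT r AND r) OR NOT t) = min(a, b) on (0.30, 0.40) = 0.30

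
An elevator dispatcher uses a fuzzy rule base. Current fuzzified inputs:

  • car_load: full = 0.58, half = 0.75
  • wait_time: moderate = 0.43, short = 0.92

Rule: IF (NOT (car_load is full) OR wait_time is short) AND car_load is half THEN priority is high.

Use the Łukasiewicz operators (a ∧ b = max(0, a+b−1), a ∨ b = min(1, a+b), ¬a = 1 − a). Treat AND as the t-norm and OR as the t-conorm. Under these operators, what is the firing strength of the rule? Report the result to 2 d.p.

0.75

firing strength: (¬full=1−0.58=0.42 OR short=0.92) = 1.00; AND[max(0, a+b−1)] with half=0.75 → w = 0.75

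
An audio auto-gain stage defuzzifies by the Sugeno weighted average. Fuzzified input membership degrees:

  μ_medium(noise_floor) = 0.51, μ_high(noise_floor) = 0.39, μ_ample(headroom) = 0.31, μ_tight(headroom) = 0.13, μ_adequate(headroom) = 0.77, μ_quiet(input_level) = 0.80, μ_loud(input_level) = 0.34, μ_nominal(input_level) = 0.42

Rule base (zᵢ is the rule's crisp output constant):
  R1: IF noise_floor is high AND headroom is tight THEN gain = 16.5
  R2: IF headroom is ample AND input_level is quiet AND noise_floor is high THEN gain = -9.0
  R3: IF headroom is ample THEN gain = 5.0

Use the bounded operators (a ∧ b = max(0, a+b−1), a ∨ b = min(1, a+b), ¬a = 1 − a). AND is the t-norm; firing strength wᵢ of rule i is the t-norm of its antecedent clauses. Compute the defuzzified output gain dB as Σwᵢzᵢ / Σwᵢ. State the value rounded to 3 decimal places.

5.000

R1 (z=16.5): high=0.39, tight=0.13; AND[max(0, a+b−1)] → w = 0.00
R2 (z=-9.0): ample=0.31, quiet=0.80, high=0.39; AND[max(0, a+b−1)] → w = 0.00
R3 (z=5.0): ample=0.31 → w = 0.31
Weighted average = (0.00·16.5 + 0.00·-9.0 + 0.31·5.0) / (0.00 + 0.00 + 0.31)
  = 1.5500 / 0.3100 = 5.000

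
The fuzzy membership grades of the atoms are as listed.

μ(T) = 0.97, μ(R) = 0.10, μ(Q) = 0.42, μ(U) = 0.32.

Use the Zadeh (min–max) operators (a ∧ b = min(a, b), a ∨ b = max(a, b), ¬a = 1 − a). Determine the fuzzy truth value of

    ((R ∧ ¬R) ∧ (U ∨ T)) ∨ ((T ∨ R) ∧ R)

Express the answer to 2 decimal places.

¬R = 1 − 0.10 = 0.90
R ∧ ¬R = min(a, b) on (0.10, 0.90) = 0.10
U ∨ T = max(a, b) on (0.32, 0.97) = 0.97
(R ∧ ¬R) ∧ (U ∨ T) = min(a, b) on (0.10, 0.97) = 0.10
T ∨ R = max(a, b) on (0.97, 0.10) = 0.97
(T ∨ R) ∧ R = min(a, b) on (0.97, 0.10) = 0.10
((R ∧ ¬R) ∧ (U ∨ T)) ∨ ((T ∨ R) ∧ R) = max(a, b) on (0.10, 0.10) = 0.10

0.10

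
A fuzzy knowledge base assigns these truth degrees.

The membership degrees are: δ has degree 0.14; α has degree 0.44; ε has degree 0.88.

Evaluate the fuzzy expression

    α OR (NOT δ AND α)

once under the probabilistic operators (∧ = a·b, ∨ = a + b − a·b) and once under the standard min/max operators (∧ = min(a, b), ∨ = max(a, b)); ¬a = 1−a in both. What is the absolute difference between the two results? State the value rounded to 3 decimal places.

Under probabilistic:
  NOT δ = 1 − 0.1400 = 0.8600
  NOT δ AND α = a·b on (0.8600, 0.4400) = 0.3784
  α OR (NOT δ AND α) = a + b − a·b on (0.4400, 0.3784) = 0.6519
  → value = 0.6519
Under standard min/max:
  NOT δ = 1 − 0.14 = 0.86
  NOT δ AND α = min(a, b) on (0.86, 0.44) = 0.44
  α OR (NOT δ AND α) = max(a, b) on (0.44, 0.44) = 0.44
  → value = 0.4400
|0.6519 − 0.4400| = 0.212

0.212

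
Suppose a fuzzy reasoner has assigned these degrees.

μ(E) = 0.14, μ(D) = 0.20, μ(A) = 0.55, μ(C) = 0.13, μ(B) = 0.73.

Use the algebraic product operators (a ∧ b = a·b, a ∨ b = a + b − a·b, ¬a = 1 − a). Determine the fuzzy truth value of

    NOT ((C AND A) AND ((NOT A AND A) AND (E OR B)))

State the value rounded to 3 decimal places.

C AND A = a·b on (0.1300, 0.5500) = 0.0715
NOT A = 1 − 0.5500 = 0.4500
NOT A AND A = a·b on (0.4500, 0.5500) = 0.2475
E OR B = a + b − a·b on (0.1400, 0.7300) = 0.7678
(NOT A AND A) AND (E OR B) = a·b on (0.2475, 0.7678) = 0.1900
(C AND A) AND ((NOT A AND A) AND (E OR B)) = a·b on (0.0715, 0.1900) = 0.0136
NOT ((C AND A) AND ((NOT A AND A) AND (E OR B))) = 1 − 0.0136 = 0.9864

0.986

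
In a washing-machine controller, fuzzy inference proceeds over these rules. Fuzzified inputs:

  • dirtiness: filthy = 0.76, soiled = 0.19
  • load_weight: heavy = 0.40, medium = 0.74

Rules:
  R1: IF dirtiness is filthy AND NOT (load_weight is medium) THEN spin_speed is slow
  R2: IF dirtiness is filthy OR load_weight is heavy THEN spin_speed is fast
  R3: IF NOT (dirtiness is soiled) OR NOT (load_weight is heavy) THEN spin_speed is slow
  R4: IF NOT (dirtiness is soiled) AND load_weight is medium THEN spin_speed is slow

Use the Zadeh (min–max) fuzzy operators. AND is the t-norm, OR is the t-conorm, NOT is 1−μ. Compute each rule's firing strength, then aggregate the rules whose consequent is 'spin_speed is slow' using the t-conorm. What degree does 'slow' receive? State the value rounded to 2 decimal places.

0.81

R1: filthy=0.76, ¬medium=1−0.74=0.26; AND[min(a, b)] → w = 0.26
R2: filthy=0.76, heavy=0.40; OR[max(a, b)] → w = 0.76
R3: ¬soiled=1−0.19=0.81, ¬heavy=1−0.40=0.60; OR[max(a, b)] → w = 0.81
R4: ¬soiled=1−0.19=0.81, medium=0.74; AND[min(a, b)] → w = 0.74
Rules with consequent 'slow': {R1, R3, R4} → strengths 0.26, 0.81, 0.74
Aggregate via t-conorm [max(a, b)]: 0.81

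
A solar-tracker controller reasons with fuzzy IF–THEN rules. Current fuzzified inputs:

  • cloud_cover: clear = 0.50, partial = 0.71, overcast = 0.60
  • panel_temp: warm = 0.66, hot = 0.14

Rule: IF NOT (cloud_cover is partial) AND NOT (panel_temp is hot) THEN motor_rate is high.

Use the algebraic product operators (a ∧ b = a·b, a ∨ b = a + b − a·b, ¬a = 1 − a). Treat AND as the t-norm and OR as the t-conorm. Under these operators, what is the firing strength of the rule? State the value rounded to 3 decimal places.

firing strength: ¬partial=1−0.71=0.29, ¬hot=1−0.14=0.86; AND[a·b] → w = 0.2494

0.249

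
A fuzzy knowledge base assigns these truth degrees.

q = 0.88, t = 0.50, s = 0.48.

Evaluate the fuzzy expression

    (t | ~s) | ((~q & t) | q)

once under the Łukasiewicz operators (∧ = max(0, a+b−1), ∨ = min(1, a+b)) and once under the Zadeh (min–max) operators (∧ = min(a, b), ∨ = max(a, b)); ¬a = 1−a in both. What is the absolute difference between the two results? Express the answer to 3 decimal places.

Under Łukasiewicz:
  ~s = 1 − 0.48 = 0.52
  t | ~s = min(1, a+b) on (0.50, 0.52) = 1.00
  ~q = 1 − 0.88 = 0.12
  ~q & t = max(0, a+b−1) on (0.12, 0.50) = 0.00
  (~q & t) | q = min(1, a+b) on (0.00, 0.88) = 0.88
  (t | ~s) | ((~q & t) | q) = min(1, a+b) on (1.00, 0.88) = 1.00
  → value = 1.0000
Under Zadeh (min–max):
  ~s = 1 − 0.48 = 0.52
  t | ~s = max(a, b) on (0.50, 0.52) = 0.52
  ~q = 1 − 0.88 = 0.12
  ~q & t = min(a, b) on (0.12, 0.50) = 0.12
  (~q & t) | q = max(a, b) on (0.12, 0.88) = 0.88
  (t | ~s) | ((~q & t) | q) = max(a, b) on (0.52, 0.88) = 0.88
  → value = 0.8800
|1.0000 − 0.8800| = 0.120

0.120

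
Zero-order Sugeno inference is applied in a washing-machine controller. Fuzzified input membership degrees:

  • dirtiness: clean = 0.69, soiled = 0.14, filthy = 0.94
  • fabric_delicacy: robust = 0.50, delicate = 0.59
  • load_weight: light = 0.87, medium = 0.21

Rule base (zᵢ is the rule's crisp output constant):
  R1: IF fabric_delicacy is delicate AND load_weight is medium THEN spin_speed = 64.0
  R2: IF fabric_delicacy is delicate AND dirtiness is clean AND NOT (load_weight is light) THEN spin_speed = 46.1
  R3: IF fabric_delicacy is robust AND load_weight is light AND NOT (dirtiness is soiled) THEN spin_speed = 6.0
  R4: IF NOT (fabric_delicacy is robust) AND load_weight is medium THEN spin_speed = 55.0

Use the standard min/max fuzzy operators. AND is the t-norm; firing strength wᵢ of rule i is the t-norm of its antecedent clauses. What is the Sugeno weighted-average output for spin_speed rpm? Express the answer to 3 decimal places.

R1 (z=64.0): delicate=0.59, medium=0.21; AND[min(a, b)] → w = 0.21
R2 (z=46.1): delicate=0.59, clean=0.69, ¬light=1−0.87=0.13; AND[min(a, b)] → w = 0.13
R3 (z=6.0): robust=0.50, light=0.87, ¬soiled=1−0.14=0.86; AND[min(a, b)] → w = 0.50
R4 (z=55.0): ¬robust=1−0.50=0.50, medium=0.21; AND[min(a, b)] → w = 0.21
Weighted average = (0.21·64.0 + 0.13·46.1 + 0.50·6.0 + 0.21·55.0) / (0.21 + 0.13 + 0.50 + 0.21)
  = 33.9830 / 1.0500 = 32.365

32.365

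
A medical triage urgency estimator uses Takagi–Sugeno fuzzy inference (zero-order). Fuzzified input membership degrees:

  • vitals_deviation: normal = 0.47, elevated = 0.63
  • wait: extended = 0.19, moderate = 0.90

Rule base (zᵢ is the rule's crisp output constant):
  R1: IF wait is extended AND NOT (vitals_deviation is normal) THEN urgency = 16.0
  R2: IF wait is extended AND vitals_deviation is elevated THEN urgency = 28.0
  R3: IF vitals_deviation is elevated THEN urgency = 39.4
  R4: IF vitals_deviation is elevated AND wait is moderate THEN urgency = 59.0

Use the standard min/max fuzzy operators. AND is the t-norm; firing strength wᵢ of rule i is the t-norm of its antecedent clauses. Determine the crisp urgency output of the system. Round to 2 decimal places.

R1 (z=16.0): extended=0.19, ¬normal=1−0.47=0.53; AND[min(a, b)] → w = 0.19
R2 (z=28.0): extended=0.19, elevated=0.63; AND[min(a, b)] → w = 0.19
R3 (z=39.4): elevated=0.63 → w = 0.63
R4 (z=59.0): elevated=0.63, moderate=0.90; AND[min(a, b)] → w = 0.63
Weighted average = (0.19·16.0 + 0.19·28.0 + 0.63·39.4 + 0.63·59.0) / (0.19 + 0.19 + 0.63 + 0.63)
  = 70.3520 / 1.6400 = 42.90

42.90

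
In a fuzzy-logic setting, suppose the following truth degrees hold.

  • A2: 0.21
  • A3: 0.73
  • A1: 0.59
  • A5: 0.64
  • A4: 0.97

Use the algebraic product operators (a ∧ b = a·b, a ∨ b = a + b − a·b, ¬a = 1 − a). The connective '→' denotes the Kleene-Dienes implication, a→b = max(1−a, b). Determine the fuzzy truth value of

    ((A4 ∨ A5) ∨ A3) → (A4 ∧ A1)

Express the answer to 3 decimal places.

0.572

A4 ∨ A5 = a + b − a·b on (0.9700, 0.6400) = 0.9892
(A4 ∨ A5) ∨ A3 = a + b − a·b on (0.9892, 0.7300) = 0.9971
A4 ∧ A1 = a·b on (0.9700, 0.5900) = 0.5723
((A4 ∨ A5) ∨ A3) → (A4 ∧ A1)  [Kleene-Dienes: max(1−a, b)] with a=0.9971, b=0.5723 → 0.5723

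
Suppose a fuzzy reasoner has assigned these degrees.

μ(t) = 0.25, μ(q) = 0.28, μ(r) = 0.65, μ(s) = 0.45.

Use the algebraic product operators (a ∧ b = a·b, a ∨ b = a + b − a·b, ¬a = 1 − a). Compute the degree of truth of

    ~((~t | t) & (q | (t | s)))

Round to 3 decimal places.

0.429

~t = 1 − 0.2500 = 0.7500
~t | t = a + b − a·b on (0.7500, 0.2500) = 0.8125
t | s = a + b − a·b on (0.2500, 0.4500) = 0.5875
q | (t | s) = a + b − a·b on (0.2800, 0.5875) = 0.7030
(~t | t) & (q | (t | s)) = a·b on (0.8125, 0.7030) = 0.5712
~((~t | t) & (q | (t | s))) = 1 − 0.5712 = 0.4288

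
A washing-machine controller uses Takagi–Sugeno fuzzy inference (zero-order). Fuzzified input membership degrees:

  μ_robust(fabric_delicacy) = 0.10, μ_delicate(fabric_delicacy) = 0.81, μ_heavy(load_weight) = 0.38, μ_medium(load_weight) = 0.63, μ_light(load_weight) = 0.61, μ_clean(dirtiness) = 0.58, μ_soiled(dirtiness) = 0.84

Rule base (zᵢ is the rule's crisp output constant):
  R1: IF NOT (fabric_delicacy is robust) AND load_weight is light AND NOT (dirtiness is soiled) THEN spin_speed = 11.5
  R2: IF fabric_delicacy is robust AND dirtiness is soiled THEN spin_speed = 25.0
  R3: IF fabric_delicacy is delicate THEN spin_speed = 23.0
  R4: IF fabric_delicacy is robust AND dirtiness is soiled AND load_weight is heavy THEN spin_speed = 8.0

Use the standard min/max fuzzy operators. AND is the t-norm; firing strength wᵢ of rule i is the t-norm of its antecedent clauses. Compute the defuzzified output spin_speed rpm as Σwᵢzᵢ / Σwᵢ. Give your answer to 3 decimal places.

R1 (z=11.5): ¬robust=1−0.10=0.90, light=0.61, ¬soiled=1−0.84=0.16; AND[min(a, b)] → w = 0.16
R2 (z=25.0): robust=0.10, soiled=0.84; AND[min(a, b)] → w = 0.10
R3 (z=23.0): delicate=0.81 → w = 0.81
R4 (z=8.0): robust=0.10, soiled=0.84, heavy=0.38; AND[min(a, b)] → w = 0.10
Weighted average = (0.16·11.5 + 0.10·25.0 + 0.81·23.0 + 0.10·8.0) / (0.16 + 0.10 + 0.81 + 0.10)
  = 23.7700 / 1.1700 = 20.316

20.316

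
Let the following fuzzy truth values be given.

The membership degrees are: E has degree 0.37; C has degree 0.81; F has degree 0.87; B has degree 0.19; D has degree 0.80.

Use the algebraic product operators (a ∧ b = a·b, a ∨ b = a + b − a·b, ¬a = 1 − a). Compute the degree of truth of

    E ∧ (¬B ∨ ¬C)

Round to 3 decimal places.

¬B = 1 − 0.1900 = 0.8100
¬C = 1 − 0.8100 = 0.1900
¬B ∨ ¬C = a + b − a·b on (0.8100, 0.1900) = 0.8461
E ∧ (¬B ∨ ¬C) = a·b on (0.3700, 0.8461) = 0.3131

0.313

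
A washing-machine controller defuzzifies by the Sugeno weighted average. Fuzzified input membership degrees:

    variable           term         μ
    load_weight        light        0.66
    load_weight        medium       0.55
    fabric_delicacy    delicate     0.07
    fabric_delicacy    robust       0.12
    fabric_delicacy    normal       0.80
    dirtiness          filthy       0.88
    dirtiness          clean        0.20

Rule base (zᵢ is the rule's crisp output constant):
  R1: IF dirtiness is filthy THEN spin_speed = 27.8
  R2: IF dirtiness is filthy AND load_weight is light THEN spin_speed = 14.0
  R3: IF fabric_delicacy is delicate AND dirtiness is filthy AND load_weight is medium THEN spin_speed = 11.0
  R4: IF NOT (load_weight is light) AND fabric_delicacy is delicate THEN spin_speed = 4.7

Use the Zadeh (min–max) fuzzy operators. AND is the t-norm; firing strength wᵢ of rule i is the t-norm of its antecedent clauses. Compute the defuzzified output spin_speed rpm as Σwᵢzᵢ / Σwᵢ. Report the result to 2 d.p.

R1 (z=27.8): filthy=0.88 → w = 0.88
R2 (z=14.0): filthy=0.88, light=0.66; AND[min(a, b)] → w = 0.66
R3 (z=11.0): delicate=0.07, filthy=0.88, medium=0.55; AND[min(a, b)] → w = 0.07
R4 (z=4.7): ¬light=1−0.66=0.34, delicate=0.07; AND[min(a, b)] → w = 0.07
Weighted average = (0.88·27.8 + 0.66·14.0 + 0.07·11.0 + 0.07·4.7) / (0.88 + 0.66 + 0.07 + 0.07)
  = 34.8030 / 1.6800 = 20.72

20.72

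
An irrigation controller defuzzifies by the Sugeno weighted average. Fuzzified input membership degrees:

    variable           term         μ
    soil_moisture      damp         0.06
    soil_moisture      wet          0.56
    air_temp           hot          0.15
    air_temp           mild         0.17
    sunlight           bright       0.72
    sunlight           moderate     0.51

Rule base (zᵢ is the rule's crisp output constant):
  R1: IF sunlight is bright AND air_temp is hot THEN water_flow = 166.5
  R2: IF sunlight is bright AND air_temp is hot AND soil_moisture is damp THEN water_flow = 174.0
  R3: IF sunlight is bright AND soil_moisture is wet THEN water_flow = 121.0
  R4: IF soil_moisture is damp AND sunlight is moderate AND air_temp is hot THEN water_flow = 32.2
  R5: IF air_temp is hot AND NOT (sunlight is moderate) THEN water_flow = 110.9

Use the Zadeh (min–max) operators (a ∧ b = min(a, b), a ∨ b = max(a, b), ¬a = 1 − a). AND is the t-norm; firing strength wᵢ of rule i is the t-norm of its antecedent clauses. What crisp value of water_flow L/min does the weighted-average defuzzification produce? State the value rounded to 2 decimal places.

R1 (z=166.5): bright=0.72, hot=0.15; AND[min(a, b)] → w = 0.15
R2 (z=174.0): bright=0.72, hot=0.15, damp=0.06; AND[min(a, b)] → w = 0.06
R3 (z=121.0): bright=0.72, wet=0.56; AND[min(a, b)] → w = 0.56
R4 (z=32.2): damp=0.06, moderate=0.51, hot=0.15; AND[min(a, b)] → w = 0.06
R5 (z=110.9): hot=0.15, ¬moderate=1−0.51=0.49; AND[min(a, b)] → w = 0.15
Weighted average = (0.15·166.5 + 0.06·174.0 + 0.56·121.0 + 0.06·32.2 + 0.15·110.9) / (0.15 + 0.06 + 0.56 + 0.06 + 0.15)
  = 121.7420 / 0.9800 = 124.23

124.23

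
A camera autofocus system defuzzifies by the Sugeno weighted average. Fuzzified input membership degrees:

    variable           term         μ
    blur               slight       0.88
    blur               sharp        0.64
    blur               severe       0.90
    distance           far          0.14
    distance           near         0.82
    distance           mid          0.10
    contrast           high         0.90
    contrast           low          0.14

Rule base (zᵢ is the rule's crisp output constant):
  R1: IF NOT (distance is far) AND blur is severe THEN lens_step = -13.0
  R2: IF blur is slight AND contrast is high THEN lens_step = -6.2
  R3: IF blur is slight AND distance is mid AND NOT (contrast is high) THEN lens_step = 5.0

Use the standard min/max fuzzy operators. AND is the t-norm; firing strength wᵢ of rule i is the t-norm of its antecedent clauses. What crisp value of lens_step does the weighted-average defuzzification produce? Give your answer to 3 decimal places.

R1 (z=-13.0): ¬far=1−0.14=0.86, severe=0.90; AND[min(a, b)] → w = 0.86
R2 (z=-6.2): slight=0.88, high=0.90; AND[min(a, b)] → w = 0.88
R3 (z=5.0): slight=0.88, mid=0.10, ¬high=1−0.90=0.10; AND[min(a, b)] → w = 0.10
Weighted average = (0.86·-13.0 + 0.88·-6.2 + 0.10·5.0) / (0.86 + 0.88 + 0.10)
  = -16.1360 / 1.8400 = -8.770

-8.770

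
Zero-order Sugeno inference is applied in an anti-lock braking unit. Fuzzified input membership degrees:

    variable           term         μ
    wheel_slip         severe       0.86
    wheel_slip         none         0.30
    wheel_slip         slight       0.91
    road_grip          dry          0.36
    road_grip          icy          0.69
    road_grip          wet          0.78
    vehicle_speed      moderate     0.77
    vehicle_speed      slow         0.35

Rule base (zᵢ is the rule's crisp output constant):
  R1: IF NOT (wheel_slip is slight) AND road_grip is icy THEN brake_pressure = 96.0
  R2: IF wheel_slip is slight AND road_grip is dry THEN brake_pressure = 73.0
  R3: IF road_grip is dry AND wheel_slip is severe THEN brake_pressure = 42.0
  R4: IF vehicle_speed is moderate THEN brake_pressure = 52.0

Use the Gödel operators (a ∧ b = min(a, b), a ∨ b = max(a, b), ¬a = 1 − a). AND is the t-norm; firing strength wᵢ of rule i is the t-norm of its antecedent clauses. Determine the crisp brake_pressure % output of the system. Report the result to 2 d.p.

R1 (z=96.0): ¬slight=1−0.91=0.09, icy=0.69; AND[min(a, b)] → w = 0.09
R2 (z=73.0): slight=0.91, dry=0.36; AND[min(a, b)] → w = 0.36
R3 (z=42.0): dry=0.36, severe=0.86; AND[min(a, b)] → w = 0.36
R4 (z=52.0): moderate=0.77 → w = 0.77
Weighted average = (0.09·96.0 + 0.36·73.0 + 0.36·42.0 + 0.77·52.0) / (0.09 + 0.36 + 0.36 + 0.77)
  = 90.0800 / 1.5800 = 57.01

57.01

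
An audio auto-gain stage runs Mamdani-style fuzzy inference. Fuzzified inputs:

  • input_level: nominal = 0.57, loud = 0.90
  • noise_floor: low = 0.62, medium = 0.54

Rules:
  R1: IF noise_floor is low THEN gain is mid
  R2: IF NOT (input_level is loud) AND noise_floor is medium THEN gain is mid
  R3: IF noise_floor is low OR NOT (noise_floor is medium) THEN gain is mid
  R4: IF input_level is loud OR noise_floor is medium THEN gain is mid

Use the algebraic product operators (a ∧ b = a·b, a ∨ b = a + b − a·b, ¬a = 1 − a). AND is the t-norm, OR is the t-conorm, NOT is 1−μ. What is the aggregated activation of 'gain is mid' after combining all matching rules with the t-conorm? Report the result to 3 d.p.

R1: low=0.62 → w = 0.6200
R2: ¬loud=1−0.90=0.10, medium=0.54; AND[a·b] → w = 0.0540
R3: low=0.62, ¬medium=1−0.54=0.46; OR[a + b − a·b] → w = 0.7948
R4: loud=0.90, medium=0.54; OR[a + b − a·b] → w = 0.9540
Rules with consequent 'mid': {R1, R2, R3, R4} → strengths 0.6200, 0.0540, 0.7948, 0.9540
Aggregate via t-conorm [a + b − a·b]: 0.9966

0.997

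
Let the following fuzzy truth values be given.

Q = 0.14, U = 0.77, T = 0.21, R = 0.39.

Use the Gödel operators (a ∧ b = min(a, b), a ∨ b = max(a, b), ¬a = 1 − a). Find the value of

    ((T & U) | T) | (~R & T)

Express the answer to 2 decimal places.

0.21

T & U = min(a, b) on (0.21, 0.77) = 0.21
(T & U) | T = max(a, b) on (0.21, 0.21) = 0.21
~R = 1 − 0.39 = 0.61
~R & T = min(a, b) on (0.61, 0.21) = 0.21
((T & U) | T) | (~R & T) = max(a, b) on (0.21, 0.21) = 0.21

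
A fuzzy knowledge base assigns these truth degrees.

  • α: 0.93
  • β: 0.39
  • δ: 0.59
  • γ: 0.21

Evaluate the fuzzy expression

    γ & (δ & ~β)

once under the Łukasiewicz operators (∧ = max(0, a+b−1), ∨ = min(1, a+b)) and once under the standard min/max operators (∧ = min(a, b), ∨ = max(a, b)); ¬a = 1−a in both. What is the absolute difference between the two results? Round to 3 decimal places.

0.210

Under Łukasiewicz:
  ~β = 1 − 0.39 = 0.61
  δ & ~β = max(0, a+b−1) on (0.59, 0.61) = 0.20
  γ & (δ & ~β) = max(0, a+b−1) on (0.21, 0.20) = 0.00
  → value = 0.0000
Under standard min/max:
  ~β = 1 − 0.39 = 0.61
  δ & ~β = min(a, b) on (0.59, 0.61) = 0.59
  γ & (δ & ~β) = min(a, b) on (0.21, 0.59) = 0.21
  → value = 0.2100
|0.0000 − 0.2100| = 0.210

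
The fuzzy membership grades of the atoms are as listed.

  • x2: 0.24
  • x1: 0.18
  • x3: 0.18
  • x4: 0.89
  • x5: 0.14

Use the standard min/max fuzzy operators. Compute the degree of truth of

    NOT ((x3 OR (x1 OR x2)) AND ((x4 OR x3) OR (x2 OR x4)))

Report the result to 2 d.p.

x1 OR x2 = max(a, b) on (0.18, 0.24) = 0.24
x3 OR (x1 OR x2) = max(a, b) on (0.18, 0.24) = 0.24
x4 OR x3 = max(a, b) on (0.89, 0.18) = 0.89
x2 OR x4 = max(a, b) on (0.24, 0.89) = 0.89
(x4 OR x3) OR (x2 OR x4) = max(a, b) on (0.89, 0.89) = 0.89
(x3 OR (x1 OR x2)) AND ((x4 OR x3) OR (x2 OR x4)) = min(a, b) on (0.24, 0.89) = 0.24
NOT ((x3 OR (x1 OR x2)) AND ((x4 OR x3) OR (x2 OR x4))) = 1 − 0.24 = 0.76

0.76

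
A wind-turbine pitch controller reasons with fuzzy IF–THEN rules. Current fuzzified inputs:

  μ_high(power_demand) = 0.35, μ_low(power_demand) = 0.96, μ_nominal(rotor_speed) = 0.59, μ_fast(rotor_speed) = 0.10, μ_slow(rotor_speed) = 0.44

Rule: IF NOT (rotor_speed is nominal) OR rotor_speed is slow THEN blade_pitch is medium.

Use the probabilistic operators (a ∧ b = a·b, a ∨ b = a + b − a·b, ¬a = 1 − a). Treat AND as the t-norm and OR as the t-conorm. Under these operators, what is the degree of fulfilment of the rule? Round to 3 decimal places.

firing strength: ¬nominal=1−0.59=0.41, slow=0.44; OR[a + b − a·b] → w = 0.6696

0.670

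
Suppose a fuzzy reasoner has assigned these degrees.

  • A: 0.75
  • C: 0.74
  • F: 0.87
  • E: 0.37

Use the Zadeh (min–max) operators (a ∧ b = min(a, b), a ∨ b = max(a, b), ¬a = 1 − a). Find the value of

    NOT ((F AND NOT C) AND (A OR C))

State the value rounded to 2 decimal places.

0.74

NOT C = 1 − 0.74 = 0.26
F AND NOT C = min(a, b) on (0.87, 0.26) = 0.26
A OR C = max(a, b) on (0.75, 0.74) = 0.75
(F AND NOT C) AND (A OR C) = min(a, b) on (0.26, 0.75) = 0.26
NOT ((F AND NOT C) AND (A OR C)) = 1 − 0.26 = 0.74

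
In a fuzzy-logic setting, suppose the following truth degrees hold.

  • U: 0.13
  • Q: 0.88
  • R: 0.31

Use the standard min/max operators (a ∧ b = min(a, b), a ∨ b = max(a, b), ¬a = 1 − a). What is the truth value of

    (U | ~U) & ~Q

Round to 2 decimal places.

0.12

~U = 1 − 0.13 = 0.87
U | ~U = max(a, b) on (0.13, 0.87) = 0.87
~Q = 1 − 0.88 = 0.12
(U | ~U) & ~Q = min(a, b) on (0.87, 0.12) = 0.12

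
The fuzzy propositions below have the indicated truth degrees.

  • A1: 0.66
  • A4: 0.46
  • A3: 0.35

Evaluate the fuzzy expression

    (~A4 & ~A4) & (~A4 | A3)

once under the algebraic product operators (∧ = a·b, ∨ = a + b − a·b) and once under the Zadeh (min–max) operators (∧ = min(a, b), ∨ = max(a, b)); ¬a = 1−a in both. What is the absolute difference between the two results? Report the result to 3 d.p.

0.336

Under algebraic product:
  ~A4 = 1 − 0.4600 = 0.5400
  ~A4 = 1 − 0.4600 = 0.5400
  ~A4 & ~A4 = a·b on (0.5400, 0.5400) = 0.2916
  ~A4 = 1 − 0.4600 = 0.5400
  ~A4 | A3 = a + b − a·b on (0.5400, 0.3500) = 0.7010
  (~A4 & ~A4) & (~A4 | A3) = a·b on (0.2916, 0.7010) = 0.2044
  → value = 0.2044
Under Zadeh (min–max):
  ~A4 = 1 − 0.46 = 0.54
  ~A4 = 1 − 0.46 = 0.54
  ~A4 & ~A4 = min(a, b) on (0.54, 0.54) = 0.54
  ~A4 = 1 − 0.46 = 0.54
  ~A4 | A3 = max(a, b) on (0.54, 0.35) = 0.54
  (~A4 & ~A4) & (~A4 | A3) = min(a, b) on (0.54, 0.54) = 0.54
  → value = 0.5400
|0.2044 − 0.5400| = 0.336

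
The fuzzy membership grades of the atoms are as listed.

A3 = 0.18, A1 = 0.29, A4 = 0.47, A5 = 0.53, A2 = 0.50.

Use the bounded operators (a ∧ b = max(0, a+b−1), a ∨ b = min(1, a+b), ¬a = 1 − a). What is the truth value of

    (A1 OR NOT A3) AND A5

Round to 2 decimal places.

NOT A3 = 1 − 0.18 = 0.82
A1 OR NOT A3 = min(1, a+b) on (0.29, 0.82) = 1.00
(A1 OR NOT A3) AND A5 = max(0, a+b−1) on (1.00, 0.53) = 0.53

0.53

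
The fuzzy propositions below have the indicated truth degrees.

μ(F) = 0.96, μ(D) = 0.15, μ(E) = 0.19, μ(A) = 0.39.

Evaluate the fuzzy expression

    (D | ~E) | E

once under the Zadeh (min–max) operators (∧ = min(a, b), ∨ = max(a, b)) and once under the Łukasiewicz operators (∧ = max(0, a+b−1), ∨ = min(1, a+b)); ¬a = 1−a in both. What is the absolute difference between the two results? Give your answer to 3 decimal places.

0.190

Under Zadeh (min–max):
  ~E = 1 − 0.19 = 0.81
  D | ~E = max(a, b) on (0.15, 0.81) = 0.81
  (D | ~E) | E = max(a, b) on (0.81, 0.19) = 0.81
  → value = 0.8100
Under Łukasiewicz:
  ~E = 1 − 0.19 = 0.81
  D | ~E = min(1, a+b) on (0.15, 0.81) = 0.96
  (D | ~E) | E = min(1, a+b) on (0.96, 0.19) = 1.00
  → value = 1.0000
|0.8100 − 1.0000| = 0.190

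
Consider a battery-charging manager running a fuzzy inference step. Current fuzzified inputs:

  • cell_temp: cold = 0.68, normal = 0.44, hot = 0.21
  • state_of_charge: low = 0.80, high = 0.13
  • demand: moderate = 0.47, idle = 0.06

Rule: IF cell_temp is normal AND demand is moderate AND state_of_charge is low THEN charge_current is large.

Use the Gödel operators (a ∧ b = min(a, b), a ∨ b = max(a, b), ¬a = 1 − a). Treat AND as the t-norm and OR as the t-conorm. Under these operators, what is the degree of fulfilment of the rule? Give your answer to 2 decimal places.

0.44

firing strength: normal=0.44, moderate=0.47, low=0.80; AND[min(a, b)] → w = 0.44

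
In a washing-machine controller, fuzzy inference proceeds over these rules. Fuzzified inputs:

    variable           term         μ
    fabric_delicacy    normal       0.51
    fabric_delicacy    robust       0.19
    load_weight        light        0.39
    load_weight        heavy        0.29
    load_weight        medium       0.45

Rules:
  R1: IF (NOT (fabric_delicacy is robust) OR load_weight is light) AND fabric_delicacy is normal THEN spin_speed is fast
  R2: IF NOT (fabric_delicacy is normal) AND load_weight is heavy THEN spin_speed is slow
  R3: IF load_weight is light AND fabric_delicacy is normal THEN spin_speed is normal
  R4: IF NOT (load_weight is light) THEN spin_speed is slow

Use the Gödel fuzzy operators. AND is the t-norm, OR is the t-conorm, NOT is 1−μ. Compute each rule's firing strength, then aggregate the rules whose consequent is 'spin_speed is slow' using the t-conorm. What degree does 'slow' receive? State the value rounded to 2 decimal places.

R1: (¬robust=1−0.19=0.81 OR light=0.39) = 0.81; AND[min(a, b)] with normal=0.51 → w = 0.51
R2: ¬normal=1−0.51=0.49, heavy=0.29; AND[min(a, b)] → w = 0.29
R3: light=0.39, normal=0.51; AND[min(a, b)] → w = 0.39
R4: ¬light=1−0.39=0.61 → w = 0.61
Rules with consequent 'slow': {R2, R4} → strengths 0.29, 0.61
Aggregate via t-conorm [max(a, b)]: 0.61

0.61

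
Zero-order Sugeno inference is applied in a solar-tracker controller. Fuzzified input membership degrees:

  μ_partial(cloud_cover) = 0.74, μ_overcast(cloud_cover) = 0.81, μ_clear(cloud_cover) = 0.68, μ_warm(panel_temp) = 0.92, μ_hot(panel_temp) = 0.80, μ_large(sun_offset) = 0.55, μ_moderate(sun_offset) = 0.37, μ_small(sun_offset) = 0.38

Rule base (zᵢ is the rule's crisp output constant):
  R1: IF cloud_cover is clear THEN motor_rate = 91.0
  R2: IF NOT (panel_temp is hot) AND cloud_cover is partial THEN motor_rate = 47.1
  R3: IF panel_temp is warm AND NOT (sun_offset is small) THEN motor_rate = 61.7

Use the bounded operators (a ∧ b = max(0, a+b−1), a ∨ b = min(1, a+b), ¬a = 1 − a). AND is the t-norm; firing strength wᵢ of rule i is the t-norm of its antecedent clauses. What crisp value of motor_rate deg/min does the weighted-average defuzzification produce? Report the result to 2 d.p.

R1 (z=91.0): clear=0.68 → w = 0.68
R2 (z=47.1): ¬hot=1−0.80=0.20, partial=0.74; AND[max(0, a+b−1)] → w = 0.00
R3 (z=61.7): warm=0.92, ¬small=1−0.38=0.62; AND[max(0, a+b−1)] → w = 0.54
Weighted average = (0.68·91.0 + 0.00·47.1 + 0.54·61.7) / (0.68 + 0.00 + 0.54)
  = 95.1980 / 1.2200 = 78.03

78.03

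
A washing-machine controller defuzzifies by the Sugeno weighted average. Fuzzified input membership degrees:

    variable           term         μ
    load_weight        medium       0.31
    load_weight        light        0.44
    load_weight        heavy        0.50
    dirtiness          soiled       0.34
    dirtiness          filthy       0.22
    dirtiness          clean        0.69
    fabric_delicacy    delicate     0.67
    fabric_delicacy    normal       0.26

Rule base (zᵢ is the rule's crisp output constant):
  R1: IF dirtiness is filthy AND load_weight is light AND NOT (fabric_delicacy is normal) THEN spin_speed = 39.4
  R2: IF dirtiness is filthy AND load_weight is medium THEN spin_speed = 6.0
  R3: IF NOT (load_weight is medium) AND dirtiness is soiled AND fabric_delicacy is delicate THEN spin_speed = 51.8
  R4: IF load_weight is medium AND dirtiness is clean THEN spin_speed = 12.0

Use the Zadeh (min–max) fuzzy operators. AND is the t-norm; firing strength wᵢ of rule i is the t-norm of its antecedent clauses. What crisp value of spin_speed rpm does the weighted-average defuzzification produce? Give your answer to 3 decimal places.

R1 (z=39.4): filthy=0.22, light=0.44, ¬normal=1−0.26=0.74; AND[min(a, b)] → w = 0.22
R2 (z=6.0): filthy=0.22, medium=0.31; AND[min(a, b)] → w = 0.22
R3 (z=51.8): ¬medium=1−0.31=0.69, soiled=0.34, delicate=0.67; AND[min(a, b)] → w = 0.34
R4 (z=12.0): medium=0.31, clean=0.69; AND[min(a, b)] → w = 0.31
Weighted average = (0.22·39.4 + 0.22·6.0 + 0.34·51.8 + 0.31·12.0) / (0.22 + 0.22 + 0.34 + 0.31)
  = 31.3200 / 1.0900 = 28.734

28.734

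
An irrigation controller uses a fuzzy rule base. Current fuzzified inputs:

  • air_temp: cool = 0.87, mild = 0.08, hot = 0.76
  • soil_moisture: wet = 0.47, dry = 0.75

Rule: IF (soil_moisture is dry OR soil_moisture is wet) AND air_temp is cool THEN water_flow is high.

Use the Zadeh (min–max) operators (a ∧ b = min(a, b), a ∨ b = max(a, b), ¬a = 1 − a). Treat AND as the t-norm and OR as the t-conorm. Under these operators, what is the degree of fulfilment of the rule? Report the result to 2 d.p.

firing strength: (dry=0.75 OR wet=0.47) = 0.75; AND[min(a, b)] with cool=0.87 → w = 0.75

0.75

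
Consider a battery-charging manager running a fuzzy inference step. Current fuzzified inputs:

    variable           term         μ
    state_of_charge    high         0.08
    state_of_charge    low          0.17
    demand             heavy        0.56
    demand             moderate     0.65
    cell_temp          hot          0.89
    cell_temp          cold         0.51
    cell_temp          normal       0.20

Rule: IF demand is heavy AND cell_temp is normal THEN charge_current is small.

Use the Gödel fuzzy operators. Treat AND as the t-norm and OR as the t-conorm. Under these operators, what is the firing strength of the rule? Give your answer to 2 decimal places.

firing strength: heavy=0.56, normal=0.20; AND[min(a, b)] → w = 0.20

0.20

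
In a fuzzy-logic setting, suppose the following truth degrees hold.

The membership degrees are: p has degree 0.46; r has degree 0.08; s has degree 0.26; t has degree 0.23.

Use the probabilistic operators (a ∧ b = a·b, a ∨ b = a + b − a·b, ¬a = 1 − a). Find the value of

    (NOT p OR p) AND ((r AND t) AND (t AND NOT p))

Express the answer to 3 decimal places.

NOT p = 1 − 0.4600 = 0.5400
NOT p OR p = a + b − a·b on (0.5400, 0.4600) = 0.7516
r AND t = a·b on (0.0800, 0.2300) = 0.0184
NOT p = 1 − 0.4600 = 0.5400
t AND NOT p = a·b on (0.2300, 0.5400) = 0.1242
(r AND t) AND (t AND NOT p) = a·b on (0.0184, 0.1242) = 0.0023
(NOT p OR p) AND ((r AND t) AND (t AND NOT p)) = a·b on (0.7516, 0.0023) = 0.0017

0.002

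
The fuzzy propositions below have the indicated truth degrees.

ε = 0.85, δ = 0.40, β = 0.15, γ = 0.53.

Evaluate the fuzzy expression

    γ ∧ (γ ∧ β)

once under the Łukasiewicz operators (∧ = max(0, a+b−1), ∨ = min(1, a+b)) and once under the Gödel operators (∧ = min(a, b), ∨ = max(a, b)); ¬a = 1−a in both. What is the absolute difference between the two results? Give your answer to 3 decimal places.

0.150

Under Łukasiewicz:
  γ ∧ β = max(0, a+b−1) on (0.53, 0.15) = 0.00
  γ ∧ (γ ∧ β) = max(0, a+b−1) on (0.53, 0.00) = 0.00
  → value = 0.0000
Under Gödel:
  γ ∧ β = min(a, b) on (0.53, 0.15) = 0.15
  γ ∧ (γ ∧ β) = min(a, b) on (0.53, 0.15) = 0.15
  → value = 0.1500
|0.0000 − 0.1500| = 0.150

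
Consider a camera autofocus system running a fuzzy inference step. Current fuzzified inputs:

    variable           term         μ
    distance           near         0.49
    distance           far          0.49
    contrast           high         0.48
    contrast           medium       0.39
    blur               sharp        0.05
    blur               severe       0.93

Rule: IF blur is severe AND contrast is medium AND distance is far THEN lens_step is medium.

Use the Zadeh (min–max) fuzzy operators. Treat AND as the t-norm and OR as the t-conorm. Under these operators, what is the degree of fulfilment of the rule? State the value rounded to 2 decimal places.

0.39

firing strength: severe=0.93, medium=0.39, far=0.49; AND[min(a, b)] → w = 0.39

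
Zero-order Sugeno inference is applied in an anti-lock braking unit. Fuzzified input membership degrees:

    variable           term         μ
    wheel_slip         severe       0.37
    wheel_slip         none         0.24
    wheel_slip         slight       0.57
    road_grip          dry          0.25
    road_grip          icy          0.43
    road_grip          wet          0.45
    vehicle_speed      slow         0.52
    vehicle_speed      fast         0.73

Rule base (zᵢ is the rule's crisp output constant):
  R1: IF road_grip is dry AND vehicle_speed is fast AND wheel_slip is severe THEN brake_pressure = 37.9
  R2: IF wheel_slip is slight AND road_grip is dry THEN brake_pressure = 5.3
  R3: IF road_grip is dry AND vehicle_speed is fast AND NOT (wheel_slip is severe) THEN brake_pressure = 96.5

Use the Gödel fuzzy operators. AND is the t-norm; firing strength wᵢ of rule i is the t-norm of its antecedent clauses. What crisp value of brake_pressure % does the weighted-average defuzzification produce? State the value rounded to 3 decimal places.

46.567

R1 (z=37.9): dry=0.25, fast=0.73, severe=0.37; AND[min(a, b)] → w = 0.25
R2 (z=5.3): slight=0.57, dry=0.25; AND[min(a, b)] → w = 0.25
R3 (z=96.5): dry=0.25, fast=0.73, ¬severe=1−0.37=0.63; AND[min(a, b)] → w = 0.25
Weighted average = (0.25·37.9 + 0.25·5.3 + 0.25·96.5) / (0.25 + 0.25 + 0.25)
  = 34.9250 / 0.7500 = 46.567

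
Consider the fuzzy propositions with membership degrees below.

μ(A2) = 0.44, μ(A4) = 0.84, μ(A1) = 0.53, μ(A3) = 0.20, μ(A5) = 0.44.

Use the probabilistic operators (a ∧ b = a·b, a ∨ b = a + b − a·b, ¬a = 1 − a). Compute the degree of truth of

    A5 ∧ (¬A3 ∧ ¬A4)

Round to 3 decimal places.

0.056

¬A3 = 1 − 0.2000 = 0.8000
¬A4 = 1 − 0.8400 = 0.1600
¬A3 ∧ ¬A4 = a·b on (0.8000, 0.1600) = 0.1280
A5 ∧ (¬A3 ∧ ¬A4) = a·b on (0.4400, 0.1280) = 0.0563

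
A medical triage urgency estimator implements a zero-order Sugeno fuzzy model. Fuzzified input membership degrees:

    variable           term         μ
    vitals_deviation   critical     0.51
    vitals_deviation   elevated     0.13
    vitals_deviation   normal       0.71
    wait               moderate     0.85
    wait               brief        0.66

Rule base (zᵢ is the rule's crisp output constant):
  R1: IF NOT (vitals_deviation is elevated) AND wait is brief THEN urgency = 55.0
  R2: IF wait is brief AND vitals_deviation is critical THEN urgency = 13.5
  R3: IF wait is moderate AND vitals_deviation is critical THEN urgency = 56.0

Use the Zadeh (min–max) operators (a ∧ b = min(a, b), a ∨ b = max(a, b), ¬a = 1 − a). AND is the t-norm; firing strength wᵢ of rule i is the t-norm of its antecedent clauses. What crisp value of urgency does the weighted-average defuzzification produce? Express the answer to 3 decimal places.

42.705

R1 (z=55.0): ¬elevated=1−0.13=0.87, brief=0.66; AND[min(a, b)] → w = 0.66
R2 (z=13.5): brief=0.66, critical=0.51; AND[min(a, b)] → w = 0.51
R3 (z=56.0): moderate=0.85, critical=0.51; AND[min(a, b)] → w = 0.51
Weighted average = (0.66·55.0 + 0.51·13.5 + 0.51·56.0) / (0.66 + 0.51 + 0.51)
  = 71.7450 / 1.6800 = 42.705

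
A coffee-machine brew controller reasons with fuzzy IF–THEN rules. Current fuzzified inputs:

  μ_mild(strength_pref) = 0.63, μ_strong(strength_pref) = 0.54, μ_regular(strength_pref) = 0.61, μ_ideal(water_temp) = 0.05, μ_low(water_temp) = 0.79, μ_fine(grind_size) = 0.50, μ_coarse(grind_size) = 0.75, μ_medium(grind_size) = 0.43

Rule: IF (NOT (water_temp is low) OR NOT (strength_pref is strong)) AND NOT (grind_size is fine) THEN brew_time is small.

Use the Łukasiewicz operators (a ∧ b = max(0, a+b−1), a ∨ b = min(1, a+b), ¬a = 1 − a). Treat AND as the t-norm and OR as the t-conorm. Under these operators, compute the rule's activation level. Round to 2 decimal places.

0.17

firing strength: (¬low=1−0.79=0.21 OR ¬strong=1−0.54=0.46) = 0.67; AND[max(0, a+b−1)] with ¬fine=1−0.50=0.50 → w = 0.17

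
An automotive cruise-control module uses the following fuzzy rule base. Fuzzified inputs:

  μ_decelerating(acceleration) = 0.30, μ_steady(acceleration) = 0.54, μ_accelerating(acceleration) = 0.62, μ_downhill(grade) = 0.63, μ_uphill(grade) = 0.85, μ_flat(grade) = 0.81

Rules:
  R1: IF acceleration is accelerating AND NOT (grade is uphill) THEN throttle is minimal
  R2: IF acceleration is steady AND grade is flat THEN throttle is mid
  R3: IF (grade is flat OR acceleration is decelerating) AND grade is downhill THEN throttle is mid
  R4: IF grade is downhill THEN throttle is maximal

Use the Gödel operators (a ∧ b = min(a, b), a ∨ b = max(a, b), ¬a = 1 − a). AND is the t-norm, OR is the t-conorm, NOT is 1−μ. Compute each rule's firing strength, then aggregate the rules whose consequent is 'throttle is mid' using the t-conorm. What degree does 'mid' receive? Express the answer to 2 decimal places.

R1: accelerating=0.62, ¬uphill=1−0.85=0.15; AND[min(a, b)] → w = 0.15
R2: steady=0.54, flat=0.81; AND[min(a, b)] → w = 0.54
R3: (flat=0.81 OR decelerating=0.30) = 0.81; AND[min(a, b)] with downhill=0.63 → w = 0.63
R4: downhill=0.63 → w = 0.63
Rules with consequent 'mid': {R2, R3} → strengths 0.54, 0.63
Aggregate via t-conorm [max(a, b)]: 0.63

0.63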